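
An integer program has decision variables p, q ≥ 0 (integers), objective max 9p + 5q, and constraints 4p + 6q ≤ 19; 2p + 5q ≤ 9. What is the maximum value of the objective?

Relaxing integrality, the LP optimum is 40.50 at (p,q) = (4.5, 0), which is not an integer point.
(p,q)=(4,0): 4·4+6·0=16≤19, 2·4+5·0=8≤9, objective 36.
(p,q)=(3,0): 4·3+6·0=12≤19, 2·3+5·0=6≤9, objective 27.
No feasible integer point exceeds 36.

36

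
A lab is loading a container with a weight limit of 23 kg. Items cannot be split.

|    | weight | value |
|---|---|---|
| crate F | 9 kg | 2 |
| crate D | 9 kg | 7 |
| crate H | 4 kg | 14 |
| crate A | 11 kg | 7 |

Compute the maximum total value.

23

Treat it as a binary knapsack problem.
Allowing fractional choices, the relaxed optimum would be about 27.4, but items are indivisible.
crate D + crate H: weight 9 + 4 = 13 ≤ 23, value 7 + 14 = 21.
crate H + crate A: weight 4 + 11 = 15 ≤ 23, value 14 + 7 = 21.
crate F + crate D + crate H: weight 9 + 9 + 4 = 22 ≤ 23, value 2 + 7 + 14 = 23.
Best is crate F, crate D, and crate H with total value 23.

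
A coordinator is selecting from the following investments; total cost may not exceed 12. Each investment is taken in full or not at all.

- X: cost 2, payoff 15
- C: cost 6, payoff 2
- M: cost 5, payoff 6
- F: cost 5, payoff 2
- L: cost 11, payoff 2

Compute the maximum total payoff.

23

Treat it as a binary knapsack problem.
X + M: cost 2 + 5 = 7 ≤ 12, payoff 15 + 6 = 21.
X + M + F: cost 2 + 5 + 5 = 12 ≤ 12, payoff 15 + 6 + 2 = 23.
X + F: cost 2 + 5 = 7 ≤ 12, payoff 15 + 2 = 17.
Best is X, M, and F with total payoff 23.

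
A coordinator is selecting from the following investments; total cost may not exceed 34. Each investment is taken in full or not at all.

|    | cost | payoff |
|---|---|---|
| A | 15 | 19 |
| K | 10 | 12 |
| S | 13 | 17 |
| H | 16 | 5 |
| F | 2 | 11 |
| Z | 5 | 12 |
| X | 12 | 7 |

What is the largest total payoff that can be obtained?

54

Allowing fractional choices, the relaxed optimum would be about 57.7, but investments are indivisible.
K + S + F + Z: cost 10 + 13 + 2 + 5 = 30 ≤ 34, payoff 12 + 17 + 11 + 12 = 52.
A + K + F + Z: cost 15 + 10 + 2 + 5 = 32 ≤ 34, payoff 19 + 12 + 11 + 12 = 54.
Best is A, K, F, and Z with total payoff 54.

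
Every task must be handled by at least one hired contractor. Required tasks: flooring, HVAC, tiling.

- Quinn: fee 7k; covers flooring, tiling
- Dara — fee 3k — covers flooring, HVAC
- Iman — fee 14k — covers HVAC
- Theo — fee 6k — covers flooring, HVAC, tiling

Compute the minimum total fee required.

The greedy cost-per-new-task heuristic would pick Dara and Theo for 9, but a cheaper cover exists.
Theo alone covers flooring, HVAC, tiling — every task.
Total fee: 6.
No cover costs less than 6.

6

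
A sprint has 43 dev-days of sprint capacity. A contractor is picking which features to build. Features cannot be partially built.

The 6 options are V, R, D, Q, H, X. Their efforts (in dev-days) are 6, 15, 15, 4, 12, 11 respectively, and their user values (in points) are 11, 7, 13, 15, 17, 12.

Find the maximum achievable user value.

57

Take D, Q, H, and X: effort 15 + 4 + 12 + 11 = 42 ≤ 43, user value 13 + 15 + 17 + 12 = 57.
No other feasible combination does better.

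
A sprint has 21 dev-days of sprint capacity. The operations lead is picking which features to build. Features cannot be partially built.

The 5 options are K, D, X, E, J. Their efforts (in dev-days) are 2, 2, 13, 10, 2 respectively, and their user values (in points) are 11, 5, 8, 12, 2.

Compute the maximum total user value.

30

Allowing fractional choices, the relaxed optimum would be about 33.1, but features are indivisible.
K + D + X + J: effort 2 + 2 + 13 + 2 = 19 ≤ 21, user value 11 + 5 + 8 + 2 = 26.
K + D + E + J: effort 2 + 2 + 10 + 2 = 16 ≤ 21, user value 11 + 5 + 12 + 2 = 30.
K + D + E: effort 2 + 2 + 10 = 14 ≤ 21, user value 11 + 5 + 12 = 28.
Best is K, D, E, and J with total user value 30.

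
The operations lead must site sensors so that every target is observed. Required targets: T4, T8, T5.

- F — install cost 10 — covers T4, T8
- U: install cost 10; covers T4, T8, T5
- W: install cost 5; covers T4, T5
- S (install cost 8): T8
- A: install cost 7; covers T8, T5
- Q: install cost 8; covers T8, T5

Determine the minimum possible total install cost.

10

This is a weighted set-cover instance.
The greedy cost-per-new-target heuristic would pick W and A for 12, but a cheaper cover exists.
U alone covers T4, T8, T5 — every target.
Total install cost: 10.
No cover costs less than 10.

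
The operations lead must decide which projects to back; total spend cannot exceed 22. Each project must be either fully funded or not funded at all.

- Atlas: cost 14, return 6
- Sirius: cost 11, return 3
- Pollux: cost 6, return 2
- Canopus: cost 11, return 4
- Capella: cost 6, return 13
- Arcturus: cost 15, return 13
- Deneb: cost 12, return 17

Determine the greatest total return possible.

Treat it as a binary knapsack problem.
Allowing fractional choices, the relaxed optimum would be about 33.5, but projects are indivisible.
Pollux + Deneb: cost 6 + 12 = 18 ≤ 22, return 2 + 17 = 19.
Capella + Arcturus: cost 6 + 15 = 21 ≤ 22, return 13 + 13 = 26.
Capella + Deneb: cost 6 + 12 = 18 ≤ 22, return 13 + 17 = 30.
Best is Capella and Deneb with total return 30.

30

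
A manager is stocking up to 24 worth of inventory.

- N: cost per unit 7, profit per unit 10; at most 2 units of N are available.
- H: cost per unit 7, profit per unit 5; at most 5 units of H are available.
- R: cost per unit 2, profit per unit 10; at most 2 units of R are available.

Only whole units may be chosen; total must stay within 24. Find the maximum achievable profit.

40

R has the best ratio (10/2); taking only R gives at most 2×10 = 20 (stopped by the supply cap of 2).
Mixing does better — 2×N and 2×R: cost 18 ≤ 24, profit 2·10 + 2·10 = 40.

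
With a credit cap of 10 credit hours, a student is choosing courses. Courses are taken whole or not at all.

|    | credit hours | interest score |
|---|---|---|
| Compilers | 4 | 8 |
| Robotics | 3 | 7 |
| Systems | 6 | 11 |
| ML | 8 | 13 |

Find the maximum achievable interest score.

Allowing fractional choices, the relaxed optimum would be about 20.5, but courses are indivisible.
Compilers + Robotics: credit hours 4 + 3 = 7 ≤ 10, interest score 8 + 7 = 15.
Robotics + Systems: credit hours 3 + 6 = 9 ≤ 10, interest score 7 + 11 = 18.
Compilers + Systems: credit hours 4 + 6 = 10 ≤ 10, interest score 8 + 11 = 19.
Best is Compilers and Systems with total interest score 19.

19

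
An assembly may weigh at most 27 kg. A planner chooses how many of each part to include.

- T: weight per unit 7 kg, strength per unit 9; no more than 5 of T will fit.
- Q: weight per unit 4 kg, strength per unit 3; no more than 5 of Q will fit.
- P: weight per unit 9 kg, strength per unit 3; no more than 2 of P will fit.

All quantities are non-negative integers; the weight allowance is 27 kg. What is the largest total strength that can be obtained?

T has the best ratio (9/7); taking only T gives at most 3×9 = 27 (stopped by the weight limit).
Mixing does better — 3×T and 1×Q: weight 25 ≤ 27, strength 3·9 + 1·3 = 30.

30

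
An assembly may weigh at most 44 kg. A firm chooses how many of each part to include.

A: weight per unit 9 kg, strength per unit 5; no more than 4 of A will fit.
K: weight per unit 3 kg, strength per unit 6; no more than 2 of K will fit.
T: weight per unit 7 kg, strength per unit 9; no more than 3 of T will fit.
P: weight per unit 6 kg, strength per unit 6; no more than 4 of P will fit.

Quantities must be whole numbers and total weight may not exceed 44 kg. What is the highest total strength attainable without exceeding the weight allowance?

54

K has the best ratio (6/3); taking only K gives at most 2×6 = 12 (stopped by the supply cap of 2).
Mixing does better — 2×K, 2×T, and 4×P: weight 44 ≤ 44, strength 2·6 + 2·9 + 4·6 = 54.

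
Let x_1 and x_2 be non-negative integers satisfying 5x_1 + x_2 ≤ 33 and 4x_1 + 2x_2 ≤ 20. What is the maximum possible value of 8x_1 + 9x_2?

(x_1,x_2)=(0,10): 5·0+1·10=10≤33, 4·0+2·10=20≤20, objective 90.
(x_1,x_2)=(0,9): 5·0+1·9=9≤33, 4·0+2·9=18≤20, objective 81.
The best lattice point is (0,10), giving 90.

90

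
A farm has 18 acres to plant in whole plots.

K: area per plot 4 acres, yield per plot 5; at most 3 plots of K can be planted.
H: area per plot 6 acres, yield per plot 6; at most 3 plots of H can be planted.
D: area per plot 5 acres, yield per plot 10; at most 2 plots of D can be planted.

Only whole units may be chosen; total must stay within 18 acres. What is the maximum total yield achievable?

30

Take 2×K and 2×D: area 18 ≤ 18, yield 2·5 + 2·10 = 30.
D has the best ratio (10/5) and is taken to its limit of 2; remaining capacity is filled optimally with the others.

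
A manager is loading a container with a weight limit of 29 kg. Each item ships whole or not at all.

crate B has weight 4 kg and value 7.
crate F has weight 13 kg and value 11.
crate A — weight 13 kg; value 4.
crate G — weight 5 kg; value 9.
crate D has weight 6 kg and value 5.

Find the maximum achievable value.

This is a 0-1 knapsack instance.
crate F + crate G + crate D: weight 13 + 5 + 6 = 24 ≤ 29, value 11 + 9 + 5 = 25.
crate B + crate F + crate G + crate D: weight 4 + 13 + 5 + 6 = 28 ≤ 29, value 7 + 11 + 9 + 5 = 32.
crate B + crate F + crate G: weight 4 + 13 + 5 = 22 ≤ 29, value 7 + 11 + 9 = 27.
Best is crate B, crate F, crate G, and crate D with total value 32.

32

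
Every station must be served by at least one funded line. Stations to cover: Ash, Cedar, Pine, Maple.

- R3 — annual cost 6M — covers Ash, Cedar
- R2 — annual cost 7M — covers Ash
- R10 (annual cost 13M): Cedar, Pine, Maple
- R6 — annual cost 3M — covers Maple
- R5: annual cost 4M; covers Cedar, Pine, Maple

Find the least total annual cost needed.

This is a weighted set-cover instance.
Choose R3 and R5: together they cover Ash, Cedar, Pine, Maple — every station.
Total annual cost: 6 + 4 = 10.

10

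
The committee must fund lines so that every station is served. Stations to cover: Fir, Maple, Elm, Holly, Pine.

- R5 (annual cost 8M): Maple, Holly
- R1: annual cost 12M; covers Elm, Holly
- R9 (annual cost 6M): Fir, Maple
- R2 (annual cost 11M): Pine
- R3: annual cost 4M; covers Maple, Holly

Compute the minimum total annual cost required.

29

The greedy cost-per-new-station heuristic would pick R3, R9, R2, and R1 for 33, but a cheaper cover exists.
Choose R1, R9, and R2: together they cover Fir, Maple, Elm, Holly, Pine — every station.
Total annual cost: 12 + 6 + 11 = 29.
No cover costs less than 29.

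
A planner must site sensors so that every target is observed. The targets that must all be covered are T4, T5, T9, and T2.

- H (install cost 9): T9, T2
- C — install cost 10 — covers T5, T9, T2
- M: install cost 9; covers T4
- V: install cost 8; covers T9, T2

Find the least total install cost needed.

Choose C and M: together they cover T4, T5, T9, T2 — every target.
Total install cost: 10 + 9 = 19.
No cover costs less than 19.

19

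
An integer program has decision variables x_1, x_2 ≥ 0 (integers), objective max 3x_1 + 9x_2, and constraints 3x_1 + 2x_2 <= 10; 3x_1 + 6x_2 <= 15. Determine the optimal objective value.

21

(x_1,x_2)=(1,2) is feasible, giving 21.
(x_1,x_2)=(0,2) is feasible, giving 18.
No feasible integer point exceeds 21.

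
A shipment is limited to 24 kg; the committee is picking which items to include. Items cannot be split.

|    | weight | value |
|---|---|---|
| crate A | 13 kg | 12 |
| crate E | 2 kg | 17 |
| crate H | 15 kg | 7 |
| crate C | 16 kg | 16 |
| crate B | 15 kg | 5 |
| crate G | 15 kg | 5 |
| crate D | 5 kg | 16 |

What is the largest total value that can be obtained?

49

Take crate E, crate C, and crate D: weight 2 + 16 + 5 = 23 ≤ 24, value 17 + 16 + 16 = 49.
No other feasible combination does better.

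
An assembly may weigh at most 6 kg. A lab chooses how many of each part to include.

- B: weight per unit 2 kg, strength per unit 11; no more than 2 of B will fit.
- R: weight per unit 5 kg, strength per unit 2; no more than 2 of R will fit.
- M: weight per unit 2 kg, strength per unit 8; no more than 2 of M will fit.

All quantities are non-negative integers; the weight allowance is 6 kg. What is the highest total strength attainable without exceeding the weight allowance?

30

1×B and 2×M: weight 6 ≤ 6, strength 1·11 + 2·8 = 27.
2×B and 1×M: weight 6 ≤ 6, strength 2·11 + 1·8 = 30.
Best is 30.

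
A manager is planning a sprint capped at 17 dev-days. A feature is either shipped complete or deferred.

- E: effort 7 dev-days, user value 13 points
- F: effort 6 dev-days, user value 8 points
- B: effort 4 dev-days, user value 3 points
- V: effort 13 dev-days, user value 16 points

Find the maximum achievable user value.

24

This is a 0-1 knapsack instance.
Allowing fractional choices, the relaxed optimum would be about 25.9, but features are indivisible.
E + F + B: effort 7 + 6 + 4 = 17 ≤ 17, user value 13 + 8 + 3 = 24.
E + F: effort 7 + 6 = 13 ≤ 17, user value 13 + 8 = 21.
B + V: effort 4 + 13 = 17 ≤ 17, user value 3 + 16 = 19.
Best is E, F, and B with total user value 24.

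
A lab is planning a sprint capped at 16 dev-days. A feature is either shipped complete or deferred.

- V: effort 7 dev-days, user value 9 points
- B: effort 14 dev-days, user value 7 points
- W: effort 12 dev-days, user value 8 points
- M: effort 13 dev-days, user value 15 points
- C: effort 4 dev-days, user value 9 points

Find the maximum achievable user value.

Treat it as a binary knapsack problem.
V + C: effort 7 + 4 = 11 ≤ 16, user value 9 + 9 = 18.
W + C: effort 12 + 4 = 16 ≤ 16, user value 8 + 9 = 17.
Best is V and C with total user value 18.

18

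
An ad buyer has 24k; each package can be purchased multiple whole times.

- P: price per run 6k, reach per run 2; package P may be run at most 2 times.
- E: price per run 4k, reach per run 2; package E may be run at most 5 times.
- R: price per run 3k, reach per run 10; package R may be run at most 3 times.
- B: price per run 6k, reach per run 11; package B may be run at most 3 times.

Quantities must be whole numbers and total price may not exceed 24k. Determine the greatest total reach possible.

R has the best ratio (10/3); taking only R gives at most 3×10 = 30 (stopped by the supply cap of 3).
Mixing does better — 2×R and 3×B: price 24 ≤ 24, reach 2·10 + 3·11 = 53.

53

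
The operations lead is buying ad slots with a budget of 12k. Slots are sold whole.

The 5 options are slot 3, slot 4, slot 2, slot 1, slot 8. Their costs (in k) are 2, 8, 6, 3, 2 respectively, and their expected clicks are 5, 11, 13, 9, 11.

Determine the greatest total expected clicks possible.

33

Treat it as a binary knapsack problem.
Allowing fractional choices, the relaxed optimum would be about 35.8, but ad slots are indivisible.
slot 2 + slot 1 + slot 8: cost 6 + 3 + 2 = 11 ≤ 12, expected clicks 13 + 9 + 11 = 33.
slot 3 + slot 2 + slot 8: cost 2 + 6 + 2 = 10 ≤ 12, expected clicks 5 + 13 + 11 = 29.
Best is slot 2, slot 1, and slot 8 with total expected clicks 33.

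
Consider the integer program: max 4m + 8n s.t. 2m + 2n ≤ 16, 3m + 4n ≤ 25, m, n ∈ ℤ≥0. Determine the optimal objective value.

Relaxing integrality, the LP optimum is 50.00 at (m,n) = (0, 6.25), which is not an integer point.
(m,n)=(0,6): 2·0+2·6=12≤16, 3·0+4·6=24≤25, objective 48.
(m,n)=(1,5): 2·1+2·5=12≤16, 3·1+4·5=23≤25, objective 44.
The best lattice point is (0,6), giving 48.

48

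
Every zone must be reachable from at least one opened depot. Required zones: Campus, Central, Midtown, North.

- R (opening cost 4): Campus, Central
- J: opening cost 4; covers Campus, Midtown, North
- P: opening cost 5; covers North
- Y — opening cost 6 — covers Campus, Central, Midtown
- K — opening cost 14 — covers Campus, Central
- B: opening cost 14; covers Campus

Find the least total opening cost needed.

8

Choose R and J: together they cover Campus, Central, Midtown, North — every zone.
Total opening cost: 4 + 4 = 8.
No cover costs less than 8.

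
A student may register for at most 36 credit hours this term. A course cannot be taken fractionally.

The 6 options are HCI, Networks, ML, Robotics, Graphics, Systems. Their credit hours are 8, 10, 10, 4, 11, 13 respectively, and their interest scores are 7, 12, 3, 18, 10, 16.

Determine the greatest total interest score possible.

HCI + Robotics + Graphics + Systems: credit hours 8 + 4 + 11 + 13 = 36 ≤ 36, interest score 7 + 18 + 10 + 16 = 51.
HCI + Networks + Robotics + Systems: credit hours 8 + 10 + 4 + 13 = 35 ≤ 36, interest score 7 + 12 + 18 + 16 = 53.
HCI + Networks + Robotics + Graphics: credit hours 8 + 10 + 4 + 11 = 33 ≤ 36, interest score 7 + 12 + 18 + 10 = 47.
Best is HCI, Networks, Robotics, and Systems with total interest score 53.

53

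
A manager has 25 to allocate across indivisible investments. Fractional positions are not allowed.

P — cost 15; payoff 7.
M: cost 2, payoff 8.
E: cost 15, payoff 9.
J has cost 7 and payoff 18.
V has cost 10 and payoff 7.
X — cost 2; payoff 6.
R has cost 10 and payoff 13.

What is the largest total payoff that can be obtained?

45

Treat it as a binary knapsack problem.
Allowing fractional choices, the relaxed optimum would be about 47.8, but investments are indivisible.
M + J + R: cost 2 + 7 + 10 = 19 ≤ 25, payoff 8 + 18 + 13 = 39.
M + J + X + R: cost 2 + 7 + 2 + 10 = 21 ≤ 25, payoff 8 + 18 + 6 + 13 = 45.
Best is M, J, X, and R with total payoff 45.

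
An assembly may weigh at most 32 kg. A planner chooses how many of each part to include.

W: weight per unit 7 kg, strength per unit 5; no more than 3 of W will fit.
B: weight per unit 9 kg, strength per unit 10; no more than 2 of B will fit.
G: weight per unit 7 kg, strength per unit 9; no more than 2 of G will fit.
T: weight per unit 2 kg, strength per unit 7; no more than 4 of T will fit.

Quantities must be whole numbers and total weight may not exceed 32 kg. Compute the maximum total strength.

56

Take 1×B, 2×G, and 4×T: weight 31 ≤ 32, strength 1·10 + 2·9 + 4·7 = 56.
T has the best ratio (7/2) and is taken to its limit of 4; remaining capacity is filled optimally with the others.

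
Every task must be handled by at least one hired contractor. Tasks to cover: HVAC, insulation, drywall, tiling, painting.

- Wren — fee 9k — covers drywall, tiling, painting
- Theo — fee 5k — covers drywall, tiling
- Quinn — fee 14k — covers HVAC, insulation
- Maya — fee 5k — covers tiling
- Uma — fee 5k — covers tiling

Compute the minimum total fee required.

This is an integer covering problem.
The greedy cost-per-new-task heuristic would pick Theo, Quinn, and Wren for 28, but a cheaper cover exists.
Choose Wren and Quinn: together they cover HVAC, insulation, drywall, tiling, painting — every task.
Total fee: 9 + 14 = 23.
No cover costs less than 23.

23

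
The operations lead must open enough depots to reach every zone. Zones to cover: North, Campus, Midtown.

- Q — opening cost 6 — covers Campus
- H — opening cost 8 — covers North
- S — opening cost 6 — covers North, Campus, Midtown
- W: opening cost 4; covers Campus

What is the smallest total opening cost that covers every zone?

6

This is an integer covering problem.
S alone covers North, Campus, Midtown — every zone.
Total opening cost: 6.
No cover costs less than 6.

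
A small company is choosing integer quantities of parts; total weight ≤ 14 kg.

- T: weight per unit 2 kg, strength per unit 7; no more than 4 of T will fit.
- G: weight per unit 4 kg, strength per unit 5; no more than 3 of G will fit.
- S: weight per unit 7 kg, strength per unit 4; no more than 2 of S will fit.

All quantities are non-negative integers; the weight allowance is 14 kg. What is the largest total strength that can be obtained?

33

T has the best ratio (7/2); taking only T gives at most 4×7 = 28 (stopped by the supply cap of 4).
Mixing does better — 4×T and 1×G: weight 12 ≤ 14, strength 4·7 + 1·5 = 33.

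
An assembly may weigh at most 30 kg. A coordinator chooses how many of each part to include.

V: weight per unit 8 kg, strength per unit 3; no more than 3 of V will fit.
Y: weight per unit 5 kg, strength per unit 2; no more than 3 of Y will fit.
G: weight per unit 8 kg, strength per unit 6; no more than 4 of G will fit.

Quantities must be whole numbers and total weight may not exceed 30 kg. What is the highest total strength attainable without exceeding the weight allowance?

20

G has the best ratio (6/8); taking only G gives at most 3×6 = 18 (stopped by the weight limit).
Mixing does better — 1×Y and 3×G: weight 29 ≤ 30, strength 1·2 + 3·6 = 20.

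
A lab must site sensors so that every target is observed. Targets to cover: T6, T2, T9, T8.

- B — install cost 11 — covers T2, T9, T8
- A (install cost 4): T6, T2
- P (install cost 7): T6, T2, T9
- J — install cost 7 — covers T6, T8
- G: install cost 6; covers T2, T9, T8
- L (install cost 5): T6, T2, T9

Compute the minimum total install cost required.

10

The greedy cost-per-new-target heuristic would pick L and G for 11, but a cheaper cover exists.
Choose A and G: together they cover T6, T2, T9, T8 — every target.
Total install cost: 4 + 6 = 10.
No cover costs less than 10.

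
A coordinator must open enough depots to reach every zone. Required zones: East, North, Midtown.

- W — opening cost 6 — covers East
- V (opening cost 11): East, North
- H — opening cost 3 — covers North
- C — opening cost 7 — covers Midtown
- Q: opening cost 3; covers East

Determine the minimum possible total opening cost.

Choose H, C, and Q: together they cover East, North, Midtown — every zone.
Total opening cost: 3 + 7 + 3 = 13.
No cover costs less than 13.

13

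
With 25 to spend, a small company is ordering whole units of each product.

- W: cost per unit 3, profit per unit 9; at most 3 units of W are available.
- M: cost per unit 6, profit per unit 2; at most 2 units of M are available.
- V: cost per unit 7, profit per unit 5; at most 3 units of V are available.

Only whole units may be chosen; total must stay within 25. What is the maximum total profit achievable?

37

W has the best ratio (9/3); taking only W gives at most 3×9 = 27 (stopped by the supply cap of 3).
Mixing does better — 3×W and 2×V: cost 23 ≤ 25, profit 3·9 + 2·5 = 37.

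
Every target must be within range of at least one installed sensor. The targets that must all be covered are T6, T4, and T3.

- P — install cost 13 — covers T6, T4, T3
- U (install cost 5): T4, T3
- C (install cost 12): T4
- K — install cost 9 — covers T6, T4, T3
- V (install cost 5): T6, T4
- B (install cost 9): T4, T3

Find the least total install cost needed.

9

K alone covers T6, T4, T3 — every target.
Total install cost: 9.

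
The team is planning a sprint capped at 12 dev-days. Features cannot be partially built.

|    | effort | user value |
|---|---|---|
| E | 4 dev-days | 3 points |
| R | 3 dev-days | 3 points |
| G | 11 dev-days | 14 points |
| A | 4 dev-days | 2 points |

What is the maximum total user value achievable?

This is an integer program with binary decision variables.
G: effort 11 ≤ 12, user value 14.
E + R + A: effort 4 + 3 + 4 = 11 ≤ 12, user value 3 + 3 + 2 = 8.
E + R: effort 4 + 3 = 7 ≤ 12, user value 3 + 3 = 6.
Best is G with total user value 14.

14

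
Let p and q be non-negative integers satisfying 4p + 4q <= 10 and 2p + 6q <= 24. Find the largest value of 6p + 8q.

(p,q)=(0,2) is feasible, giving 16.
(p,q)=(1,1) is feasible, giving 14.
(p,q)=(0,1) is feasible, giving 8.
Maximum is 16 at (p,q)=(0,2).

16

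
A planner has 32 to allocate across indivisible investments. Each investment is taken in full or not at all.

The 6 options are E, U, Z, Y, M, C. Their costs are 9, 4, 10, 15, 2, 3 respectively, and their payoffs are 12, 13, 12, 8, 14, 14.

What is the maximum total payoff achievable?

65

E + U + M + C: cost 9 + 4 + 2 + 3 = 18 ≤ 32, payoff 12 + 13 + 14 + 14 = 53.
E + U + Z + M + C: cost 9 + 4 + 10 + 2 + 3 = 28 ≤ 32, payoff 12 + 13 + 12 + 14 + 14 = 65.
Best is E, U, Z, M, and C with total payoff 65.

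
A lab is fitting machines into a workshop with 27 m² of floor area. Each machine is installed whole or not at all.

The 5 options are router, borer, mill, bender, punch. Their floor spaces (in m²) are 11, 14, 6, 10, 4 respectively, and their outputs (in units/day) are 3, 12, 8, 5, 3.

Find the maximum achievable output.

Allowing fractional choices, the relaxed optimum would be about 24.5, but machines are indivisible.
borer + mill + punch: floor space 14 + 6 + 4 = 24 ≤ 27, output 12 + 8 + 3 = 23.
borer + mill: floor space 14 + 6 = 20 ≤ 27, output 12 + 8 = 20.
Best is borer, mill, and punch with total output 23.

23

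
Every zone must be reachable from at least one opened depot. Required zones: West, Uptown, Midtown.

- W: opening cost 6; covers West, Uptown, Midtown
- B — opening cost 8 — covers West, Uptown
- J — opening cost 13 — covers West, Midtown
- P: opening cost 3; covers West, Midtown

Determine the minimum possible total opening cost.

This is an integer covering problem.
W alone covers West, Uptown, Midtown — every zone.
Total opening cost: 6.

6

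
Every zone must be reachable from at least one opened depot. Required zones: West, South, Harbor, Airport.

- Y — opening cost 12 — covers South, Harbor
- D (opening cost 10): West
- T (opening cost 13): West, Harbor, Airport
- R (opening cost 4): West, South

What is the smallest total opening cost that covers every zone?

This is a weighted set-cover instance.
Choose T and R: together they cover West, South, Harbor, Airport — every zone.
Total opening cost: 13 + 4 = 17.

17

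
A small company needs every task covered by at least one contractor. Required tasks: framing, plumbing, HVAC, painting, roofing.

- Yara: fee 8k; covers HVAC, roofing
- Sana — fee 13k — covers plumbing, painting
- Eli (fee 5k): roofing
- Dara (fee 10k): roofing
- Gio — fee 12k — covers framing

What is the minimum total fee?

This is a weighted set-cover instance.
Choose Yara, Sana, and Gio: together they cover framing, plumbing, HVAC, painting, roofing — every task.
Total fee: 8 + 13 + 12 = 33.
No cover costs less than 33.

33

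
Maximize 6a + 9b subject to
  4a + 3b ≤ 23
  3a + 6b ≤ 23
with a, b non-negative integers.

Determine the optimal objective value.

39

Relaxing integrality, the LP optimum is 41.40 at (a,b) = (4.6, 1.53), which is not an integer point.
(a,b)=(5,1): 4·5+3·1=23≤23, 3·5+6·1=21≤23, objective 39.
(a,b)=(3,2): 4·3+3·2=18≤23, 3·3+6·2=21≤23, objective 36.
(a,b)=(4,1): 4·4+3·1=19≤23, 3·4+6·1=18≤23, objective 33.
Maximum is 39 at (a,b)=(5,1).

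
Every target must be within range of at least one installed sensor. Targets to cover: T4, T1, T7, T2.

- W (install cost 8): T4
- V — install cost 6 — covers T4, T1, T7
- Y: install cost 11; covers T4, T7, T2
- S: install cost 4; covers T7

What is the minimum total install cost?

17

Choose V and Y: together they cover T4, T1, T7, T2 — every target.
Total install cost: 6 + 11 = 17.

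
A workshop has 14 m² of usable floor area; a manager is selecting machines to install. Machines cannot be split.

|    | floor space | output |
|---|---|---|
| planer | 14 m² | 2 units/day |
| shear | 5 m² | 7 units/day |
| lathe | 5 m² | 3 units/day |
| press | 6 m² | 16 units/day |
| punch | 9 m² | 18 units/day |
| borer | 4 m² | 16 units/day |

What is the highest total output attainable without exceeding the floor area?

This is a 0-1 knapsack instance.
Take punch and borer: floor space 9 + 4 = 13 ≤ 14, output 18 + 16 = 34.
No other feasible combination does better.

34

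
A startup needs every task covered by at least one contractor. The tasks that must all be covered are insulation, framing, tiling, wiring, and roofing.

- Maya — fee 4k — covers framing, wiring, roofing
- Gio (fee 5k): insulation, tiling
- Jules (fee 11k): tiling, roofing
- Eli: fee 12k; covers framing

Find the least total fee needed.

Choose Maya and Gio: together they cover insulation, framing, tiling, wiring, roofing — every task.
Total fee: 4 + 5 = 9.

9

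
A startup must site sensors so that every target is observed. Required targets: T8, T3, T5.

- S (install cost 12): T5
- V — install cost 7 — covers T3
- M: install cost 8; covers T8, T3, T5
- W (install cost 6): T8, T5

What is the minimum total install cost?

M alone covers T8, T3, T5 — every target.
Total install cost: 8.
No cover costs less than 8.

8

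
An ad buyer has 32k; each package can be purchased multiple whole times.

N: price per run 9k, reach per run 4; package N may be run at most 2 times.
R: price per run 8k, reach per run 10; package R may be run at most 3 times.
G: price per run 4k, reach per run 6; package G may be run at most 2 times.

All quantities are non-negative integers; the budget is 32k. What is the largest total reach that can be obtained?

This is a bounded integer knapsack.
Take 3×R and 2×G: price 32 ≤ 32, reach 3·10 + 2·6 = 42.
G has the best ratio (6/4) and is taken to its limit of 2; remaining capacity is filled optimally with the others.

42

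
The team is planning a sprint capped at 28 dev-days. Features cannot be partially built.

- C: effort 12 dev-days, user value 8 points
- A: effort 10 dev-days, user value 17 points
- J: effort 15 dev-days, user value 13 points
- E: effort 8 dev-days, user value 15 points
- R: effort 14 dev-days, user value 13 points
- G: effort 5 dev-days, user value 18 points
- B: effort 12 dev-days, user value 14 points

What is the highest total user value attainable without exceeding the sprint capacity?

Take A, E, and G: effort 10 + 8 + 5 = 23 ≤ 28, user value 17 + 15 + 18 = 50.
No other feasible combination does better.

50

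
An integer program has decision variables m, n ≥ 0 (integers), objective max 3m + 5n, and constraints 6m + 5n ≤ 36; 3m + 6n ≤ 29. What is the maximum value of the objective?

The continuous relaxation peaks at (3.38, 3.14) with value 25.86; rounding to a feasible lattice point costs some objective.
(m,n)=(3,3): 6·3+5·3=33≤36, 3·3+6·3=27≤29, objective 24.
(m,n)=(4,2): 6·4+5·2=34≤36, 3·4+6·2=24≤29, objective 22.
(m,n)=(2,3): 6·2+5·3=27≤36, 3·2+6·3=24≤29, objective 21.
(m,n)=(3,2): 6·3+5·2=28≤36, 3·3+6·2=21≤29, objective 19.
No feasible integer point exceeds 24.

24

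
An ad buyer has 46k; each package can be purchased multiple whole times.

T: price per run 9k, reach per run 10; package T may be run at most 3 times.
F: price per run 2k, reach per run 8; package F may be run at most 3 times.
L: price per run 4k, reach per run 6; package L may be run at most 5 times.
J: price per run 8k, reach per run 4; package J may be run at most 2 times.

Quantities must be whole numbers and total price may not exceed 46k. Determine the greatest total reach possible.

This is a bounded integer knapsack.
Take 2×T, 3×F, and 5×L: price 44 ≤ 46, reach 2·10 + 3·8 + 5·6 = 74.
F has the best ratio (8/2) and is taken to its limit of 3; remaining capacity is filled optimally with the others.

74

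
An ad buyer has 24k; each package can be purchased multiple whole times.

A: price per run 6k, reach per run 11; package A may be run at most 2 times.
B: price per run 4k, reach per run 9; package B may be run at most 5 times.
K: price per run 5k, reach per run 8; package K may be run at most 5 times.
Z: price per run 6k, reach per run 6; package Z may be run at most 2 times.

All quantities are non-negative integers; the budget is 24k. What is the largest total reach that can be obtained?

49

2×A and 3×B: price 24 ≤ 24, reach 2·11 + 3·9 = 49.
1×A and 4×B: price 22 ≤ 24, reach 1·11 + 4·9 = 47.
Best is 49.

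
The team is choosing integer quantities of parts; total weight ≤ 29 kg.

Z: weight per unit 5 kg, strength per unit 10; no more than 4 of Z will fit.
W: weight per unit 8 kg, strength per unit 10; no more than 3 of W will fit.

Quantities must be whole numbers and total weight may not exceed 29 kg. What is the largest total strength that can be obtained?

50

Z has the best ratio (10/5); taking only Z gives at most 4×10 = 40 (stopped by the supply cap of 4).
Mixing does better — 4×Z and 1×W: weight 28 ≤ 29, strength 4·10 + 1·10 = 50.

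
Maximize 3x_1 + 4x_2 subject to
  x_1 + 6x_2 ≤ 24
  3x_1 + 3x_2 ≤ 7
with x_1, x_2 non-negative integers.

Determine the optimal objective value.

The continuous relaxation peaks at (0, 2.33) with value 9.33; rounding to a feasible lattice point costs some objective.
(x_1,x_2)=(0,2): 1·0+6·2=12≤24, 3·0+3·2=6≤7, objective 8.
(x_1,x_2)=(1,1): 1·1+6·1=7≤24, 3·1+3·1=6≤7, objective 7.
(x_1,x_2)=(0,1): 1·0+6·1=6≤24, 3·0+3·1=3≤7, objective 4.
Maximum is 8 at (x_1,x_2)=(0,2).

8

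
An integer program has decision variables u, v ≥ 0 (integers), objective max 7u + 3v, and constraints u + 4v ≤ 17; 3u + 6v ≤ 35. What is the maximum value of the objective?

77

Relaxing integrality, the LP optimum is 81.67 at (u,v) = (11.7, 0), which is not an integer point.
(u,v)=(11,0): 1·11+4·0=11≤17, 3·11+6·0=33≤35, objective 77.
(u,v)=(10,0): 1·10+4·0=10≤17, 3·10+6·0=30≤35, objective 70.
Maximum is 77 at (u,v)=(11,0).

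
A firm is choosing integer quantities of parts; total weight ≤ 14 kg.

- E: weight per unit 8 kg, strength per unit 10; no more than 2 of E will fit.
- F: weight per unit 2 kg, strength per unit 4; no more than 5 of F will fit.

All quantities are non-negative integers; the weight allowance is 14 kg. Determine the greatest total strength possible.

Take 1×E and 3×F: weight 14 ≤ 14, strength 1·10 + 3·4 = 22.
No other integer combination yields more.

22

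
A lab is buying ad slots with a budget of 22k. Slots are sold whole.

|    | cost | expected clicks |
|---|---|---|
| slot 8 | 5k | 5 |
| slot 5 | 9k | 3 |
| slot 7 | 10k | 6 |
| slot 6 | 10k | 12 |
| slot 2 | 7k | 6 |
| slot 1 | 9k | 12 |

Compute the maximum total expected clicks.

Treat it as a binary knapsack problem.
slot 8 + slot 6 + slot 2: cost 5 + 10 + 7 = 22 ≤ 22, expected clicks 5 + 12 + 6 = 23.
slot 6 + slot 1: cost 10 + 9 = 19 ≤ 22, expected clicks 12 + 12 = 24.
slot 8 + slot 2 + slot 1: cost 5 + 7 + 9 = 21 ≤ 22, expected clicks 5 + 6 + 12 = 23.
Best is slot 6 and slot 1 with total expected clicks 24.

24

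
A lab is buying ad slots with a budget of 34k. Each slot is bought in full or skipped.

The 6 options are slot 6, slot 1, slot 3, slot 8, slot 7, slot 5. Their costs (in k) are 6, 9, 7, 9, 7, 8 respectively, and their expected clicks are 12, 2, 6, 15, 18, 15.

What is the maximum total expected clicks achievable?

60

Treat it as a binary knapsack problem.
Allowing fractional choices, the relaxed optimum would be about 63.4, but ad slots are indivisible.
slot 3 + slot 8 + slot 7 + slot 5: cost 7 + 9 + 7 + 8 = 31 ≤ 34, expected clicks 6 + 15 + 18 + 15 = 54.
slot 6 + slot 3 + slot 7 + slot 5: cost 6 + 7 + 7 + 8 = 28 ≤ 34, expected clicks 12 + 6 + 18 + 15 = 51.
slot 6 + slot 8 + slot 7 + slot 5: cost 6 + 9 + 7 + 8 = 30 ≤ 34, expected clicks 12 + 15 + 18 + 15 = 60.
Best is slot 6, slot 8, slot 7, and slot 5 with total expected clicks 60.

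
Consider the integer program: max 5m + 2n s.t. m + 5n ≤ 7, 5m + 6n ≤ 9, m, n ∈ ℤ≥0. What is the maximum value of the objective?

5

Relaxing integrality, the LP optimum is 9.00 at (m,n) = (1.8, 0), which is not an integer point.
(m,n)=(1,0): 1·1+5·0=1≤7, 5·1+6·0=5≤9, objective 5.
(m,n)=(0,1): 1·0+5·1=5≤7, 5·0+6·1=6≤9, objective 2.
(m,n)=(0,0): 1·0+5·0=0≤7, 5·0+6·0=0≤9, objective 0.
No feasible integer point exceeds 5.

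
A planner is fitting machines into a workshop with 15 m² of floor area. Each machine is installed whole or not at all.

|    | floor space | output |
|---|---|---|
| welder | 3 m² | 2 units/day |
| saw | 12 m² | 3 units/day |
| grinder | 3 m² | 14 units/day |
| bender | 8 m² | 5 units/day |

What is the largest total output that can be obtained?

21

Allowing fractional choices, the relaxed optimum would be about 21.2, but machines are indivisible.
welder + grinder + bender: floor space 3 + 3 + 8 = 14 ≤ 15, output 2 + 14 + 5 = 21.
saw + grinder: floor space 12 + 3 = 15 ≤ 15, output 3 + 14 = 17.
grinder + bender: floor space 3 + 8 = 11 ≤ 15, output 14 + 5 = 19.
Best is welder, grinder, and bender with total output 21.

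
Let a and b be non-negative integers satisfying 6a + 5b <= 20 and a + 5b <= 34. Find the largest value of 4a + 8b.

(a,b)=(0,4) is feasible, giving 32.
(a,b)=(0,3) is feasible, giving 24.
Maximum is 32 at (a,b)=(0,4).

32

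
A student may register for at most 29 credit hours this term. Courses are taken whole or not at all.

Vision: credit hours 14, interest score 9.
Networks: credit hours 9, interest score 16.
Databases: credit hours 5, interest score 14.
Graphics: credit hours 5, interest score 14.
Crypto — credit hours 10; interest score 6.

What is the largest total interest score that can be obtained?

50

Networks + Databases + Graphics + Crypto: credit hours 9 + 5 + 5 + 10 = 29 ≤ 29, interest score 16 + 14 + 14 + 6 = 50.
Networks + Databases + Graphics: credit hours 9 + 5 + 5 = 19 ≤ 29, interest score 16 + 14 + 14 = 44.
Vision + Networks + Databases: credit hours 14 + 9 + 5 = 28 ≤ 29, interest score 9 + 16 + 14 = 39.
Best is Networks, Databases, Graphics, and Crypto with total interest score 50.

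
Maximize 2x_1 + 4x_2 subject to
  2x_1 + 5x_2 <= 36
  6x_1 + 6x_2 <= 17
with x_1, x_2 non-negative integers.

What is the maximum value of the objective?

(x_1,x_2)=(0,2) is feasible, giving 8.
(x_1,x_2)=(1,1) is feasible, giving 6.
(x_1,x_2)=(0,1) is feasible, giving 4.
The best lattice point is (0,2), giving 8.

8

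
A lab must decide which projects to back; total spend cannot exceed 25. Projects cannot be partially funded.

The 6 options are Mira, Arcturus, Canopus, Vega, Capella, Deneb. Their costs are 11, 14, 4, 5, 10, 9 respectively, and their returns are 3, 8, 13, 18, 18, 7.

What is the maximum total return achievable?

49

Canopus + Vega + Capella: cost 4 + 5 + 10 = 19 ≤ 25, return 13 + 18 + 18 = 49.
Vega + Capella + Deneb: cost 5 + 10 + 9 = 24 ≤ 25, return 18 + 18 + 7 = 43.
Arcturus + Canopus + Vega: cost 14 + 4 + 5 = 23 ≤ 25, return 8 + 13 + 18 = 39.
Best is Canopus, Vega, and Capella with total return 49.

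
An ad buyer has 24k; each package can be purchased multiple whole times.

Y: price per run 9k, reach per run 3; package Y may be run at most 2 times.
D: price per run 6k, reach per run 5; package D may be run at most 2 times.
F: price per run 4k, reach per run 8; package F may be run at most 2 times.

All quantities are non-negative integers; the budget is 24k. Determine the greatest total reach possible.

Take 2×D and 2×F: price 20 ≤ 24, reach 2·5 + 2·8 = 26.
F has the best ratio (8/4) and is taken to its limit of 2; remaining capacity is filled optimally with the others.

26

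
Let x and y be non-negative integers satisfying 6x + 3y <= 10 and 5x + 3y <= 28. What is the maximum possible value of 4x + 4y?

12

(x,y)=(0,3): 6·0+3·3=9≤10, 5·0+3·3=9≤28, objective 12.
(x,y)=(0,2): 6·0+3·2=6≤10, 5·0+3·2=6≤28, objective 8.
The best lattice point is (0,3), giving 12.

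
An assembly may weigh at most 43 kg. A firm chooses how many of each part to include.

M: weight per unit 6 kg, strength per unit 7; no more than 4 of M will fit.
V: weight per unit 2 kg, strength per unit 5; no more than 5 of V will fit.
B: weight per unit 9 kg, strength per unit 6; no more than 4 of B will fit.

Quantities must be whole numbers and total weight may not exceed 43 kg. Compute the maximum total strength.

Take 4×M, 5×V, and 1×B: weight 43 ≤ 43, strength 4·7 + 5·5 + 1·6 = 59.
V has the best ratio (5/2) and is taken to its limit of 5; remaining capacity is filled optimally with the others.

59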